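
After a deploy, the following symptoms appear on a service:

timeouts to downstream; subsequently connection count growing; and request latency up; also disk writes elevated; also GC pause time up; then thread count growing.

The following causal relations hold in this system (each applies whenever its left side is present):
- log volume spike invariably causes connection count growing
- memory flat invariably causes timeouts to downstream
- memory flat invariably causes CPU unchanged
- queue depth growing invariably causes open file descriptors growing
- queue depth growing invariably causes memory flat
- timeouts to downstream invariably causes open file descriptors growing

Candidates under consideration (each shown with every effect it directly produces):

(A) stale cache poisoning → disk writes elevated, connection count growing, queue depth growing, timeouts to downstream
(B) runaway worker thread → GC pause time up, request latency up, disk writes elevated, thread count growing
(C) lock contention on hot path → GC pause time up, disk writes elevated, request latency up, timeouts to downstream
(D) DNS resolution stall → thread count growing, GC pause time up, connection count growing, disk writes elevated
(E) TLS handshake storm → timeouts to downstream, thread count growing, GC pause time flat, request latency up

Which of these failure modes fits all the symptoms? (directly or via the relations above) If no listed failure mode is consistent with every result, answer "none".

For each candidate, compare predicted effects to what was observed:
(A) stale cache poisoning — does not account for request latency up, GC pause time up, thread count growing
(B) runaway worker thread — does not account for timeouts to downstream, connection count growing
(C) lock contention on hot path — timeouts to downstream match; connection count growing miss; request latency up match; disk writes elevated match; GC pause time up match; thread count growing miss
(D) DNS resolution stall — timeouts to downstream miss; connection count growing match; request latency up miss; disk writes elevated match; GC pause time up match; thread count growing match
(E) TLS handshake storm — fails on connection count growing, disk writes elevated, GC pause time up (predicts GC pause time flat, not GC pause time up)
None of the listed candidates fits everything.

none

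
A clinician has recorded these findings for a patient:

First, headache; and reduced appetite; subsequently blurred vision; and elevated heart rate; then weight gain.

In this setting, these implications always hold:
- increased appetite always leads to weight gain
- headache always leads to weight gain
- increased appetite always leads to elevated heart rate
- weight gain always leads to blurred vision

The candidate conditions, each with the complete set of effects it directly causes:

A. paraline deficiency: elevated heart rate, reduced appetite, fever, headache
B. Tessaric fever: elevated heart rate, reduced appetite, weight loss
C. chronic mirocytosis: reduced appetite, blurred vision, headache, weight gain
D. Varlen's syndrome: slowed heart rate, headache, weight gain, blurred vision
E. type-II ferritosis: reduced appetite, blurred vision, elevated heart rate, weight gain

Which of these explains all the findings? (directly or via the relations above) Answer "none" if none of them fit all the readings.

A

Testing each hypothesis:
(A) paraline deficiency — accounts for every observation (blurred vision via headache → weight gain → blurred vision)
(B) Tessaric fever — fails on headache, blurred vision, weight gain (predicts weight loss, not weight gain)
(C) chronic mirocytosis — headache match; reduced appetite match; blurred vision match; elevated heart rate miss; weight gain match
(D) Varlen's syndrome — fails on reduced appetite, elevated heart rate (predicts slowed heart rate, not elevated heart rate)
(E) type-II ferritosis — headache miss; reduced appetite match; blurred vision match; elevated heart rate match; weight gain match
(A) alone accounts for all the evidence.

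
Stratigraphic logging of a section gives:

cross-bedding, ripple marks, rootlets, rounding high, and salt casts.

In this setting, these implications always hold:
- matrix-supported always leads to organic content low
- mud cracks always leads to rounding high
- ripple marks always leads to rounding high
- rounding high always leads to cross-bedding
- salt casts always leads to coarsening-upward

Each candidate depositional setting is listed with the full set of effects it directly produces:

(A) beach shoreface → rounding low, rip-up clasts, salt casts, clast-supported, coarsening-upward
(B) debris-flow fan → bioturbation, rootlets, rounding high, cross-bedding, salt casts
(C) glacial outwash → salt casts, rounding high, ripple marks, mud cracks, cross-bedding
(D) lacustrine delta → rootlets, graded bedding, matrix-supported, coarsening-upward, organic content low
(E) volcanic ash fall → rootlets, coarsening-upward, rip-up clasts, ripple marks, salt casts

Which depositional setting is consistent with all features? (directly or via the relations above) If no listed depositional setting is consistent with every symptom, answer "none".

E

Checking each candidate against the observations:
(A) beach shoreface — cross-bedding NO; ripple marks NO; rootlets NO; rounding high NO; salt casts yes
(B) debris-flow fan — does not account for ripple marks
(C) glacial outwash — cross-bedding yes; ripple marks yes; rootlets NO; rounding high yes; salt casts yes
(D) lacustrine delta — does not account for cross-bedding, ripple marks, rounding high, salt casts
(E) volcanic ash fall — cross-bedding yes (through ripple marks → rounding high → cross-bedding); ripple marks yes; rootlets yes; rounding high yes (through ripple marks → rounding high); salt casts yes
(E) alone accounts for all the evidence.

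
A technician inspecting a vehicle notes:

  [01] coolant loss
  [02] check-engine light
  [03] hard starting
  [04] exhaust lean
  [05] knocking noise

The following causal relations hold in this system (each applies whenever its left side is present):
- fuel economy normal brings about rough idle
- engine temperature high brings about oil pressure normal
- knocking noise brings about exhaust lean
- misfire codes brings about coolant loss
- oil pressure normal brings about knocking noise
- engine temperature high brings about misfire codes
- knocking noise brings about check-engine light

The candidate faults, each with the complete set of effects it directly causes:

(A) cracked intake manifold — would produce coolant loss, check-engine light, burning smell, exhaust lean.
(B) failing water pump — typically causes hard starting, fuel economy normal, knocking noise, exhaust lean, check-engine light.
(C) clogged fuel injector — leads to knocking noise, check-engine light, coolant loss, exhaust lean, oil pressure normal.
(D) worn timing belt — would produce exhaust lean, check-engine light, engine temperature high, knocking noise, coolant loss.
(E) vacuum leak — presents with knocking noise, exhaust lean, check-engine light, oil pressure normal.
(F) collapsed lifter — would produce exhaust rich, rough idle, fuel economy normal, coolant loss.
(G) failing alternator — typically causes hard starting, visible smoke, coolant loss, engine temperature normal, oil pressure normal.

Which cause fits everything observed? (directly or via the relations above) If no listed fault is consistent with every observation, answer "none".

G

Checking each candidate against the observations:
(A) cracked intake manifold — coolant loss match; check-engine light match; hard starting miss; exhaust lean match; knocking noise miss
(B) failing water pump — does not account for coolant loss
(C) clogged fuel injector — does not account for hard starting
(D) worn timing belt — does not account for hard starting
(E) vacuum leak — does not account for coolant loss, hard starting
(F) collapsed lifter — fails on check-engine light, hard starting, exhaust lean, knocking noise (predicts exhaust rich, not exhaust lean)
(G) failing alternator — coolant loss match; check-engine light match (by oil pressure normal → knocking noise → check-engine light); hard starting match; exhaust lean match (by oil pressure normal → knocking noise → exhaust lean); knocking noise match (by oil pressure normal → knocking noise)
Only (G) is consistent with every observation.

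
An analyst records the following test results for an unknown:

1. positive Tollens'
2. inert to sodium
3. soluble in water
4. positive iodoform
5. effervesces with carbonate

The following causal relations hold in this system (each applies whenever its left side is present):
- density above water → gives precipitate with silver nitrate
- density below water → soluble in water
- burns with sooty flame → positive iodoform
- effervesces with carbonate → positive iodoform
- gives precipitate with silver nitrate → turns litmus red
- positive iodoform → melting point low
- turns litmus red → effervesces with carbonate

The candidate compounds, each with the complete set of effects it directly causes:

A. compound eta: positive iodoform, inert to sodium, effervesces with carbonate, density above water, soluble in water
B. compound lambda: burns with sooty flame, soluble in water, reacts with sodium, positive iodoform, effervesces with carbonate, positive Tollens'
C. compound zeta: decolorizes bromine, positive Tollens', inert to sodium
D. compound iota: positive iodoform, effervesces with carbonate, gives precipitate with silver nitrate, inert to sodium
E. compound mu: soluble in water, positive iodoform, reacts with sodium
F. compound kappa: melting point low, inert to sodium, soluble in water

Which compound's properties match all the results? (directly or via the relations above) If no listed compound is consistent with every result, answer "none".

none

Checking each candidate against the observations:
(A) compound eta — positive Tollens' ✗; inert to sodium ✓; soluble in water ✓; positive iodoform ✓; effervesces with carbonate ✓
(B) compound lambda — positive Tollens' ✓; inert to sodium ✗; soluble in water ✓; positive iodoform ✓; effervesces with carbonate ✓
(C) compound zeta — positive Tollens' ✓; inert to sodium ✓; soluble in water ✗; positive iodoform ✗; effervesces with carbonate ✗
(D) compound iota — positive Tollens' ✗; inert to sodium ✓; soluble in water ✗; positive iodoform ✓; effervesces with carbonate ✓
(E) compound mu — positive Tollens' ✗; inert to sodium ✗; soluble in water ✓; positive iodoform ✓; effervesces with carbonate ✗
(F) compound kappa — does not account for positive Tollens', positive iodoform, effervesces with carbonate
Every candidate fails on at least one observation.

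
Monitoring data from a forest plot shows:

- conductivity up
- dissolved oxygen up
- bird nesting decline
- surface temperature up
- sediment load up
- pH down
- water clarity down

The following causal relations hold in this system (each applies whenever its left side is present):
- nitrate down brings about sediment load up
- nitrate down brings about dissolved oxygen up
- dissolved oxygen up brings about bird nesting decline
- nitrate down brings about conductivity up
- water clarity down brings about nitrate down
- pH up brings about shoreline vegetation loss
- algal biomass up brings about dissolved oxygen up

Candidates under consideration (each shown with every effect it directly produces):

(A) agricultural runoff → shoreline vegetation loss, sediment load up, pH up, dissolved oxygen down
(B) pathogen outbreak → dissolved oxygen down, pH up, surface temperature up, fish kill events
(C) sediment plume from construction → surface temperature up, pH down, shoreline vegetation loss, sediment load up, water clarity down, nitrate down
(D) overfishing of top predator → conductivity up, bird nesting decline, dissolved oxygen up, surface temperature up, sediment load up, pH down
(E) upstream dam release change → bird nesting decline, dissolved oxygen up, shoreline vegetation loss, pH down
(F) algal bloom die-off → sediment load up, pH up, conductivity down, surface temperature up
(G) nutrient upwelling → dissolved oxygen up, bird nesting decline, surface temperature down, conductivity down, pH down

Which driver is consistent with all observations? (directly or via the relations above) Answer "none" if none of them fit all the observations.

Per-candidate check:
(A) agricultural runoff — conductivity up -; dissolved oxygen up -; bird nesting decline -; surface temperature up -; sediment load up +; pH down -; water clarity down -
(B) pathogen outbreak — fails on conductivity up, dissolved oxygen up, bird nesting decline, sediment load up, pH down, water clarity down (predicts dissolved oxygen down, not dissolved oxygen up; predicts pH up, not pH down)
(C) sediment plume from construction — accounts for every observation (conductivity up via nitrate down → conductivity up)
(D) overfishing of top predator — conductivity up +; dissolved oxygen up +; bird nesting decline +; surface temperature up +; sediment load up +; pH down +; water clarity down -
(E) upstream dam release change — conductivity up -; dissolved oxygen up +; bird nesting decline +; surface temperature up -; sediment load up -; pH down +; water clarity down -
(F) algal bloom die-off — fails on conductivity up, dissolved oxygen up, bird nesting decline, pH down, water clarity down (predicts conductivity down, not conductivity up; predicts pH up, not pH down)
(G) nutrient upwelling — conductivity up -; dissolved oxygen up +; bird nesting decline +; surface temperature up -; sediment load up -; pH down +; water clarity down -
(C) alone accounts for all the evidence.

C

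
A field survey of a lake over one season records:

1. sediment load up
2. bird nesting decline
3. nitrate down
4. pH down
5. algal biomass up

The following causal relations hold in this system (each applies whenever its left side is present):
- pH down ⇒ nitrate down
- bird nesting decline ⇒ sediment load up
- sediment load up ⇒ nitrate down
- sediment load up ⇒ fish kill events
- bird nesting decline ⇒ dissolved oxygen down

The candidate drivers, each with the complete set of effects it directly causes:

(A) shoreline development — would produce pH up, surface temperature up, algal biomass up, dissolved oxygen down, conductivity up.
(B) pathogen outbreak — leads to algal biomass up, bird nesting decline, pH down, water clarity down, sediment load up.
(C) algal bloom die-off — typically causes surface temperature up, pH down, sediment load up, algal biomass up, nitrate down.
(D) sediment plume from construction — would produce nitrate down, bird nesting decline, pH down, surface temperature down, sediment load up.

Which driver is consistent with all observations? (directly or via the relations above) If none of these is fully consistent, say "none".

Per-candidate check:
(A) shoreline development — sediment load up -; bird nesting decline -; nitrate down -; pH down -; algal biomass up +
(B) pathogen outbreak — sediment load up +; bird nesting decline +; nitrate down + (through pH down → nitrate down); pH down +; algal biomass up +
(C) algal bloom die-off — does not account for bird nesting decline
(D) sediment plume from construction — does not account for algal biomass up
(B) alone accounts for all the evidence.

B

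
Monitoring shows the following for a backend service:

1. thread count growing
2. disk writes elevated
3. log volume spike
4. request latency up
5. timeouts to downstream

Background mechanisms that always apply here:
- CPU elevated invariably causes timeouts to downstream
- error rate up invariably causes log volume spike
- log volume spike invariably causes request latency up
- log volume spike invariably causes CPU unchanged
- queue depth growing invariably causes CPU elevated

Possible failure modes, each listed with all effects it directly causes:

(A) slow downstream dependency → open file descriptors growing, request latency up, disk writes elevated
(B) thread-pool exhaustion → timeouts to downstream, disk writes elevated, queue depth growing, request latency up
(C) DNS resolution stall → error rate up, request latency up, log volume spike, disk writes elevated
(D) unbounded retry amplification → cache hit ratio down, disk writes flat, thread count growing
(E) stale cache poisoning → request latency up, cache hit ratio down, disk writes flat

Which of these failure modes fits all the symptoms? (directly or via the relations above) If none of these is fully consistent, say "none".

none

Checking each candidate against the observations:
(A) slow downstream dependency — thread count growing -; disk writes elevated +; log volume spike -; request latency up +; timeouts to downstream -
(B) thread-pool exhaustion — thread count growing -; disk writes elevated +; log volume spike -; request latency up +; timeouts to downstream +
(C) DNS resolution stall — thread count growing -; disk writes elevated +; log volume spike +; request latency up +; timeouts to downstream -
(D) unbounded retry amplification — thread count growing +; disk writes elevated -; log volume spike -; request latency up -; timeouts to downstream -
(E) stale cache poisoning — thread count growing -; disk writes elevated -; log volume spike -; request latency up +; timeouts to downstream -
Every candidate fails on at least one observation.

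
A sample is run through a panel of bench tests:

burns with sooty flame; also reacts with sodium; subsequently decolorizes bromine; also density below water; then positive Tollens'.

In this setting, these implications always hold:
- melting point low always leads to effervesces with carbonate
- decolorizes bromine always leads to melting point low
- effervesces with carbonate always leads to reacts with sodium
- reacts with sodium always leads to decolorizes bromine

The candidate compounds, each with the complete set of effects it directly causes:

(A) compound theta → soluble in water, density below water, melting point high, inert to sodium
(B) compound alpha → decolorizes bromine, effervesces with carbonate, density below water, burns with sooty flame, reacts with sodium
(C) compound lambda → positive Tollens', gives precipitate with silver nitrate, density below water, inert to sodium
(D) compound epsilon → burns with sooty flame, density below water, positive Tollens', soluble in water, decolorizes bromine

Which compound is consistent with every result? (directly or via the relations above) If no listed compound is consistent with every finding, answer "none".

For each candidate, compare predicted effects to what was observed:
(A) compound theta — burns with sooty flame miss; reacts with sodium miss; decolorizes bromine miss; density below water match; positive Tollens' miss
(B) compound alpha — does not account for positive Tollens'
(C) compound lambda — burns with sooty flame miss; reacts with sodium miss; decolorizes bromine miss; density below water match; positive Tollens' match
(D) compound epsilon — burns with sooty flame match; reacts with sodium match (through decolorizes bromine → melting point low → effervesces with carbonate → reacts with sodium); decolorizes bromine match; density below water match; positive Tollens' match
(D) is the only candidate with no mismatches.

D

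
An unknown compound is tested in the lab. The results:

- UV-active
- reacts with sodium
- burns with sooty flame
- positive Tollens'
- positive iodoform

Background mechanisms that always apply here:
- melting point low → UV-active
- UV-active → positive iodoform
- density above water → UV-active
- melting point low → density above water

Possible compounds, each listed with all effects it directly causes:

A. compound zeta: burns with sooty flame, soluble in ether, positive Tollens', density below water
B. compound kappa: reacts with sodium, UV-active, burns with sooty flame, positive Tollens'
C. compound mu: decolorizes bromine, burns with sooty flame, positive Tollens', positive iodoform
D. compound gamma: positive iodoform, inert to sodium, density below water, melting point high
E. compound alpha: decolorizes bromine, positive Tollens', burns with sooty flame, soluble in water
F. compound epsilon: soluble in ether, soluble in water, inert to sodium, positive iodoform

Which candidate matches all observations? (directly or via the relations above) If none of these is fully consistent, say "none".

Per-candidate check:
(A) compound zeta — does not account for UV-active, reacts with sodium, positive iodoform
(B) compound kappa — accounts for every observation (positive iodoform through UV-active → positive iodoform)
(C) compound mu — UV-active ✗; reacts with sodium ✗; burns with sooty flame ✓; positive Tollens' ✓; positive iodoform ✓
(D) compound gamma — fails on UV-active, reacts with sodium, burns with sooty flame, positive Tollens' (predicts inert to sodium, not reacts with sodium)
(E) compound alpha — does not account for UV-active, reacts with sodium, positive iodoform
(F) compound epsilon — UV-active ✗; reacts with sodium ✗; burns with sooty flame ✗; positive Tollens' ✗; positive iodoform ✓
Only (B) is consistent with every observation.

B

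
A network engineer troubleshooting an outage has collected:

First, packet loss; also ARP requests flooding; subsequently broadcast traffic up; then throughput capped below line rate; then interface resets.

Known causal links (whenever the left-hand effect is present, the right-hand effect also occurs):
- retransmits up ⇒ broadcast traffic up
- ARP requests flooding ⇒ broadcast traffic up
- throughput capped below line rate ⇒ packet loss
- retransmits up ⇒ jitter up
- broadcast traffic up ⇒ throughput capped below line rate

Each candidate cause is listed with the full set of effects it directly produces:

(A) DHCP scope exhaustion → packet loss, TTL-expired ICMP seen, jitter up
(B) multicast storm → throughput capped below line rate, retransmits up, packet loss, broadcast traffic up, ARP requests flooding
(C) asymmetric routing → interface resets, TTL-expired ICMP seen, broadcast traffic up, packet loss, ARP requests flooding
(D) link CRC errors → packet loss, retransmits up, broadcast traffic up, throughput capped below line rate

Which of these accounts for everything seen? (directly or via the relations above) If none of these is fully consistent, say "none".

Testing each hypothesis:
(A) DHCP scope exhaustion — packet loss match; ARP requests flooding miss; broadcast traffic up miss; throughput capped below line rate miss; interface resets miss
(B) multicast storm — packet loss match; ARP requests flooding match; broadcast traffic up match; throughput capped below line rate match; interface resets miss
(C) asymmetric routing — packet loss match; ARP requests flooding match; broadcast traffic up match; throughput capped below line rate match (via broadcast traffic up → throughput capped below line rate); interface resets match
(D) link CRC errors — does not account for ARP requests flooding, interface resets
Only (C) is consistent with every observation.

C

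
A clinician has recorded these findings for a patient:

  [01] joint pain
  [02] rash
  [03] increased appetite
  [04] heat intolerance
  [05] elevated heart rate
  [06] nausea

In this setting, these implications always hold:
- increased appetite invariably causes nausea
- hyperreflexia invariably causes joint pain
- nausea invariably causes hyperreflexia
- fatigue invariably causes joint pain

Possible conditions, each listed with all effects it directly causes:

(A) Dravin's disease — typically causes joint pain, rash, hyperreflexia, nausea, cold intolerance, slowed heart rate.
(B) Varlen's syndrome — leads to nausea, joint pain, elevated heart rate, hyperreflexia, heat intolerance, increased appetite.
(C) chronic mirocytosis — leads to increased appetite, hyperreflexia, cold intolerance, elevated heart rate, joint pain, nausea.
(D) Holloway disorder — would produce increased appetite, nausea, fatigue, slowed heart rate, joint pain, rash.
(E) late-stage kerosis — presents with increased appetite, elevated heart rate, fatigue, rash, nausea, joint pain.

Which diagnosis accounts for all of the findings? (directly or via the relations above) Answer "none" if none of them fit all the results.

none

Checking each candidate against the observations:
(A) Dravin's disease — joint pain yes; rash yes; increased appetite NO; heat intolerance NO; elevated heart rate NO; nausea yes
(B) Varlen's syndrome — does not account for rash
(C) chronic mirocytosis — joint pain yes; rash NO; increased appetite yes; heat intolerance NO; elevated heart rate yes; nausea yes
(D) Holloway disorder — joint pain yes; rash yes; increased appetite yes; heat intolerance NO; elevated heart rate NO; nausea yes
(E) late-stage kerosis — joint pain yes; rash yes; increased appetite yes; heat intolerance NO; elevated heart rate yes; nausea yes
None of the listed candidates fits everything.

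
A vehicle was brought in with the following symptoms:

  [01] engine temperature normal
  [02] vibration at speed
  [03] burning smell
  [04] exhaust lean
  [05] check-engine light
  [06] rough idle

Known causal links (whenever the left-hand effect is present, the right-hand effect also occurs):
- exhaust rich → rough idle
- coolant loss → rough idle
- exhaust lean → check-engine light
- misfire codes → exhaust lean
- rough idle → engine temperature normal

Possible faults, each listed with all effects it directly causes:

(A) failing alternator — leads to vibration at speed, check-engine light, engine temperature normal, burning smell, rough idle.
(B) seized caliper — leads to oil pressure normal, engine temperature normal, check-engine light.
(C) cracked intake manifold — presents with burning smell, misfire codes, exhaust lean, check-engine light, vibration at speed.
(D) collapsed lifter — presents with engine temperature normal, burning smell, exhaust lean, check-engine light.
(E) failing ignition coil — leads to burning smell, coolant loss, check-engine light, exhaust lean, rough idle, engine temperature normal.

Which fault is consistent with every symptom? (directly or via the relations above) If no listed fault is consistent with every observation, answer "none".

Checking each candidate against the observations:
(A) failing alternator — does not account for exhaust lean
(B) seized caliper — does not account for vibration at speed, burning smell, exhaust lean, rough idle
(C) cracked intake manifold — engine temperature normal miss; vibration at speed match; burning smell match; exhaust lean match; check-engine light match; rough idle miss
(D) collapsed lifter — engine temperature normal match; vibration at speed miss; burning smell match; exhaust lean match; check-engine light match; rough idle miss
(E) failing ignition coil — engine temperature normal match; vibration at speed miss; burning smell match; exhaust lean match; check-engine light match; rough idle match
None of the listed candidates fits everything.

none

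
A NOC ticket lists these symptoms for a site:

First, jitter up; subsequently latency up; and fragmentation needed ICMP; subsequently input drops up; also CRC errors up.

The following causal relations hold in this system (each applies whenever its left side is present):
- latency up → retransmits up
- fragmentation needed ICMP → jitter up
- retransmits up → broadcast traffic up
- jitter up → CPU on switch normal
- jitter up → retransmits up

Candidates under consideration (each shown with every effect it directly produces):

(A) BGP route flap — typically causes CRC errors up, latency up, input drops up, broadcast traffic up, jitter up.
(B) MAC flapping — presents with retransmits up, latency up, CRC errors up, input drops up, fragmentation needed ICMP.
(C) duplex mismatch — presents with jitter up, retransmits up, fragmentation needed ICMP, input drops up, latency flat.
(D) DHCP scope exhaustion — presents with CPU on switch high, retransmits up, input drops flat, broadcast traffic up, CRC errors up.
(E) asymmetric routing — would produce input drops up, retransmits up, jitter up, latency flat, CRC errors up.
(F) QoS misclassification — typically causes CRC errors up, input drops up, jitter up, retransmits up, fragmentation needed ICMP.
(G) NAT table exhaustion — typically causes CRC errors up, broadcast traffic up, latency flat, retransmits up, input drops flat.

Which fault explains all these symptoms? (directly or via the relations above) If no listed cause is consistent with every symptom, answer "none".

B

Per-candidate check:
(A) BGP route flap — does not account for fragmentation needed ICMP
(B) MAC flapping — jitter up match (by fragmentation needed ICMP → jitter up); latency up match; fragmentation needed ICMP match; input drops up match; CRC errors up match
(C) duplex mismatch — jitter up match; latency up miss; fragmentation needed ICMP match; input drops up match; CRC errors up miss
(D) DHCP scope exhaustion — fails on jitter up, latency up, fragmentation needed ICMP, input drops up (predicts input drops flat, not input drops up)
(E) asymmetric routing — jitter up match; latency up miss; fragmentation needed ICMP miss; input drops up match; CRC errors up match
(F) QoS misclassification — does not account for latency up
(G) NAT table exhaustion — fails on jitter up, latency up, fragmentation needed ICMP, input drops up (predicts latency flat, not latency up; predicts input drops flat, not input drops up)
Only (B) is consistent with every observation.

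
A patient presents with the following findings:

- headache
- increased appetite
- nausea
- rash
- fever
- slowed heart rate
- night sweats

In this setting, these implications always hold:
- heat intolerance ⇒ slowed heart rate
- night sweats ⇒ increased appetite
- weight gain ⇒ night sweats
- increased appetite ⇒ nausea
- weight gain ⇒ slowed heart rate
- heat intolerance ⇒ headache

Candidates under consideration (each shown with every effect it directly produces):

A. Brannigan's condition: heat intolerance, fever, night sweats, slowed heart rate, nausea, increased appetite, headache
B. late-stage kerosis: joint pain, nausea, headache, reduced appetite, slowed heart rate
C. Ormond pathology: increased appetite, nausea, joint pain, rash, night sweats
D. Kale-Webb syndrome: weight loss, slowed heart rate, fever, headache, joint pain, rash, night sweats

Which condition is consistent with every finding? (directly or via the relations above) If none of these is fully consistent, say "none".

Per-candidate check:
(A) Brannigan's condition — headache ✓; increased appetite ✓; nausea ✓; rash ✗; fever ✓; slowed heart rate ✓; night sweats ✓
(B) late-stage kerosis — headache ✓; increased appetite ✗; nausea ✓; rash ✗; fever ✗; slowed heart rate ✓; night sweats ✗
(C) Ormond pathology — headache ✗; increased appetite ✓; nausea ✓; rash ✓; fever ✗; slowed heart rate ✗; night sweats ✓
(D) Kale-Webb syndrome — accounts for every observation (increased appetite by night sweats → increased appetite)
(D) alone accounts for all the evidence.

D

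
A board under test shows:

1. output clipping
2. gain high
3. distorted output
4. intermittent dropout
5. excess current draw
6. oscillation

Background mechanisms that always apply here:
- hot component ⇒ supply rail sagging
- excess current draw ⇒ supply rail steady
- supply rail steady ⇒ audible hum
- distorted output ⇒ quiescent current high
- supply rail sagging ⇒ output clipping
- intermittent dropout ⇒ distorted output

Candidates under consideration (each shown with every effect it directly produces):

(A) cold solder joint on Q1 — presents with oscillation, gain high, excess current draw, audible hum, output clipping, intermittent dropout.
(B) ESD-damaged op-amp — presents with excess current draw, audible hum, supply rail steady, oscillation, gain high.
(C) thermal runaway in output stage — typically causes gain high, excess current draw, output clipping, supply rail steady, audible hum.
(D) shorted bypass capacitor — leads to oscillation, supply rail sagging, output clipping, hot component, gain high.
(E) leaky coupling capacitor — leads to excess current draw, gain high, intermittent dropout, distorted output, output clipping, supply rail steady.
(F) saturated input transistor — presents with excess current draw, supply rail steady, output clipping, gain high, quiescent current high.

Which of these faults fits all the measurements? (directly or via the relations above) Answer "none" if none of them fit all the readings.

A

Per-candidate check:
(A) cold solder joint on Q1 — output clipping ✓; gain high ✓; distorted output ✓ (via intermittent dropout → distorted output); intermittent dropout ✓; excess current draw ✓; oscillation ✓
(B) ESD-damaged op-amp — does not account for output clipping, distorted output, intermittent dropout
(C) thermal runaway in output stage — does not account for distorted output, intermittent dropout, oscillation
(D) shorted bypass capacitor — does not account for distorted output, intermittent dropout, excess current draw
(E) leaky coupling capacitor — output clipping ✓; gain high ✓; distorted output ✓; intermittent dropout ✓; excess current draw ✓; oscillation ✗
(F) saturated input transistor — output clipping ✓; gain high ✓; distorted output ✗; intermittent dropout ✗; excess current draw ✓; oscillation ✗
Only (A) is consistent with every observation.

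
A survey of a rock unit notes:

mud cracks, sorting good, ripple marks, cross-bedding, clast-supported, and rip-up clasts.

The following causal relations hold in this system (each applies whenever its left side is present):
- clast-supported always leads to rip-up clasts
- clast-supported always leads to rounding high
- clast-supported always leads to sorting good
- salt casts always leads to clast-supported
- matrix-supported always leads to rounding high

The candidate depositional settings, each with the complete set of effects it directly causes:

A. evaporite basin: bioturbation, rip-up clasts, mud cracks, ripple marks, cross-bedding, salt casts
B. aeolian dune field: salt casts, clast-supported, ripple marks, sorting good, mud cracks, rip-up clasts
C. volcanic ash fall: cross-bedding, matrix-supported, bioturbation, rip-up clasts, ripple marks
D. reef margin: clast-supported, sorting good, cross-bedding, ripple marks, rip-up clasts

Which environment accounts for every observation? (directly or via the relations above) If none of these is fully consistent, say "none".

Per-candidate check:
(A) evaporite basin — mud cracks match; sorting good match (by salt casts → clast-supported → sorting good); ripple marks match; cross-bedding match; clast-supported match (by salt casts → clast-supported); rip-up clasts match
(B) aeolian dune field — mud cracks match; sorting good match; ripple marks match; cross-bedding miss; clast-supported match; rip-up clasts match
(C) volcanic ash fall — mud cracks miss; sorting good miss; ripple marks match; cross-bedding match; clast-supported miss; rip-up clasts match
(D) reef margin — does not account for mud cracks
(A) is the only candidate with no mismatches.

A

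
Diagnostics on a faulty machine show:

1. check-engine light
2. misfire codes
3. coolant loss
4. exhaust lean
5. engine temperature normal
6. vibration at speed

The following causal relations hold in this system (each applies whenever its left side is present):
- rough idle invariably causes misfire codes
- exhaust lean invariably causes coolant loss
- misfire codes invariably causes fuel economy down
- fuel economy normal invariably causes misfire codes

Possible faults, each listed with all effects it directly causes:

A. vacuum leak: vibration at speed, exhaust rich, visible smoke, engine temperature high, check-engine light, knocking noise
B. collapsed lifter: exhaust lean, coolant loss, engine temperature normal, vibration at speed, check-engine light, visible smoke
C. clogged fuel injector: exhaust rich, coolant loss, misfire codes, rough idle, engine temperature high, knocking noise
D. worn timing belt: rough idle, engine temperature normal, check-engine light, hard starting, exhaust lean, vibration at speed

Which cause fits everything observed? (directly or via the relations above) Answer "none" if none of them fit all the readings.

D

For each candidate, compare predicted effects to what was observed:
(A) vacuum leak — check-engine light match; misfire codes miss; coolant loss miss; exhaust lean miss; engine temperature normal miss; vibration at speed match
(B) collapsed lifter — check-engine light match; misfire codes miss; coolant loss match; exhaust lean match; engine temperature normal match; vibration at speed match
(C) clogged fuel injector — fails on check-engine light, exhaust lean, engine temperature normal, vibration at speed (predicts exhaust rich, not exhaust lean; predicts engine temperature high, not engine temperature normal)
(D) worn timing belt — check-engine light match; misfire codes match (through rough idle → misfire codes); coolant loss match (through exhaust lean → coolant loss); exhaust lean match; engine temperature normal match; vibration at speed match
(D) alone accounts for all the evidence.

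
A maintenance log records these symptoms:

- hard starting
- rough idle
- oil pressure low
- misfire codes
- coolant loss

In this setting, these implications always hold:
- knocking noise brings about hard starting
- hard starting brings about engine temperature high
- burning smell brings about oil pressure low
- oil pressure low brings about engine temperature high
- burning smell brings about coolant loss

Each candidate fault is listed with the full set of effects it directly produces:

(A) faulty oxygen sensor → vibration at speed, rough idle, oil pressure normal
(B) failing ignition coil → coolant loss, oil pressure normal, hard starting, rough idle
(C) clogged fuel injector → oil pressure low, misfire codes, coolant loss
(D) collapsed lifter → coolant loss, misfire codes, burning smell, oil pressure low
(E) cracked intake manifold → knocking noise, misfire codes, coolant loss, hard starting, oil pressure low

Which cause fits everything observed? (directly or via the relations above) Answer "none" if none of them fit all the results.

Checking each candidate against the observations:
(A) faulty oxygen sensor — hard starting miss; rough idle match; oil pressure low miss; misfire codes miss; coolant loss miss
(B) failing ignition coil — fails on oil pressure low, misfire codes (predicts oil pressure normal, not oil pressure low)
(C) clogged fuel injector — does not account for hard starting, rough idle
(D) collapsed lifter — hard starting miss; rough idle miss; oil pressure low match; misfire codes match; coolant loss match
(E) cracked intake manifold — hard starting match; rough idle miss; oil pressure low match; misfire codes match; coolant loss match
No candidate is consistent with all observations.

none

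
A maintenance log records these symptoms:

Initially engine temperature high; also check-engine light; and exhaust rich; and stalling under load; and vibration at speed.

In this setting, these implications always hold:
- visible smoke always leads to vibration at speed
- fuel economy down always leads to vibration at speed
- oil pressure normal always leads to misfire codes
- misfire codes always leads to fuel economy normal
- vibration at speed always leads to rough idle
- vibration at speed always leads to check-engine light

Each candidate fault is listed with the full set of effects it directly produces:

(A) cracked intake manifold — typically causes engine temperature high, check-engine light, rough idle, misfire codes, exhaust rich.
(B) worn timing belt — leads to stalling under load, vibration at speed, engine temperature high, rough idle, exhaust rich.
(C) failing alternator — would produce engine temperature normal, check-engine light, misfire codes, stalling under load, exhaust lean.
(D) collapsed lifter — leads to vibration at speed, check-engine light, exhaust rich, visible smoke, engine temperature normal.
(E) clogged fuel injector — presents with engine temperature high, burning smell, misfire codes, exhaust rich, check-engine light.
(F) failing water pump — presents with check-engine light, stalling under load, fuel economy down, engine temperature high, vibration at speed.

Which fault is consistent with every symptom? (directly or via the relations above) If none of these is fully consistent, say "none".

B

Checking each candidate against the observations:
(A) cracked intake manifold — does not account for stalling under load, vibration at speed
(B) worn timing belt — accounts for every observation (check-engine light through vibration at speed → check-engine light)
(C) failing alternator — fails on engine temperature high, exhaust rich, vibration at speed (predicts engine temperature normal, not engine temperature high; predicts exhaust lean, not exhaust rich)
(D) collapsed lifter — engine temperature high ✗; check-engine light ✓; exhaust rich ✓; stalling under load ✗; vibration at speed ✓
(E) clogged fuel injector — does not account for stalling under load, vibration at speed
(F) failing water pump — engine temperature high ✓; check-engine light ✓; exhaust rich ✗; stalling under load ✓; vibration at speed ✓
Only (B) is consistent with every observation.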